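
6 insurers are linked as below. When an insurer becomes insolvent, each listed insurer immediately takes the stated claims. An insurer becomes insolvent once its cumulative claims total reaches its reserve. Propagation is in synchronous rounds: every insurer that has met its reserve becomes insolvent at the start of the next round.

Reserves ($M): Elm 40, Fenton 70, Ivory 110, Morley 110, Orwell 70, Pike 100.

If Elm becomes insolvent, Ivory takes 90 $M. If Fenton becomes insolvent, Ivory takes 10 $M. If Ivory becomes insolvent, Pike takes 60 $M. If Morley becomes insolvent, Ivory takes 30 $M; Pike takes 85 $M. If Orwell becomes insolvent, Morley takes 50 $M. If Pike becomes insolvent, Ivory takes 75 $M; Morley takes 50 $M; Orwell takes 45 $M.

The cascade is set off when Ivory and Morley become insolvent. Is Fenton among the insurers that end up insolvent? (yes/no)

no

Round 1 — Ivory, Morley become insolvent (initial).
  Pike: +60+85 → 145 ≥ 100
Round 2 — Pike becomes insolvent.
  Orwell: +45 → 45 < 70
No further insolvencies.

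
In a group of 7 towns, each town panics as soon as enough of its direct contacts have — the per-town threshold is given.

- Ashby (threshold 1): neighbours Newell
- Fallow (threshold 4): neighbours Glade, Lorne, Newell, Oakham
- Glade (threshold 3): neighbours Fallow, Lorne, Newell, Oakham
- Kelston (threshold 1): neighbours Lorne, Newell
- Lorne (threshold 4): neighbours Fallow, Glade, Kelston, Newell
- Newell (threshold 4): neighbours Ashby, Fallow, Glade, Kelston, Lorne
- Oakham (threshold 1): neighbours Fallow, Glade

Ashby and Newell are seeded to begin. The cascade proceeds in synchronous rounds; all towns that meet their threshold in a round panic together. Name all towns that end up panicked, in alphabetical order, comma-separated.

Round 1 — Ashby, Newell panic (initial).
Round 2 — checking thresholds:
  Fallow: 1 of 4 neighbours < 4, holds.
  Glade: 1 of 4 neighbours < 3, holds.
  Kelston: 1 of 2 neighbours ≥ 1, panics.
  Lorne: 1 of 4 neighbours < 4, holds.
Round 3 — no new panics; cascade stops.

Ashby, Kelston, Newell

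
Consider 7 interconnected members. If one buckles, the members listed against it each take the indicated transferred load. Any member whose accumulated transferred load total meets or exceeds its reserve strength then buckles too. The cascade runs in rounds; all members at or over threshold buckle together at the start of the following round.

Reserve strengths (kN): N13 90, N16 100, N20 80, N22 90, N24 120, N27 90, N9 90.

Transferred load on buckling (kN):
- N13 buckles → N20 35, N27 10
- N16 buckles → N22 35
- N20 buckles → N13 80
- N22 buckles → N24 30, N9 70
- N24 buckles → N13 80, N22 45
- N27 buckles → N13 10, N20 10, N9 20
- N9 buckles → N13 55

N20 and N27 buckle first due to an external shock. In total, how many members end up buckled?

Round 1 — N20, N27 buckle (initial).
  N13: +80+10 → 90 ≥ 90
  N9: +20 → 20 < 90
Round 2 — N13 buckles.
No further bucklings.

3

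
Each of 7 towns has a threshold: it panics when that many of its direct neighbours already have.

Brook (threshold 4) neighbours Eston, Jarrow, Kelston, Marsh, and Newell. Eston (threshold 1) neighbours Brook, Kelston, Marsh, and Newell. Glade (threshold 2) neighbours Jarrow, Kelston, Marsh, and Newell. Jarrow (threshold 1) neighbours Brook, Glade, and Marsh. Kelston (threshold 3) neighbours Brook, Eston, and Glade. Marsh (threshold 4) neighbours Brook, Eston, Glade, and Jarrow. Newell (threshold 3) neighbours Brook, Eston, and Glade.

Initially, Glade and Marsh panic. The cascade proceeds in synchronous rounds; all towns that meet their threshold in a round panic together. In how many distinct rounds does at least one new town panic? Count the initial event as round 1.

Round 1 — Glade, Marsh panic (initial).
Round 2 — checking thresholds:
  Brook: 1 of 5 neighbours < 4, holds.
  Eston: 1 of 4 neighbours ≥ 1, panics.
  Jarrow: 2 of 3 neighbours ≥ 1, panics.
  Kelston: 1 of 3 neighbours < 3, holds.
  Newell: 1 of 3 neighbours < 3, holds.
Round 3 — no new panics; cascade stops.

2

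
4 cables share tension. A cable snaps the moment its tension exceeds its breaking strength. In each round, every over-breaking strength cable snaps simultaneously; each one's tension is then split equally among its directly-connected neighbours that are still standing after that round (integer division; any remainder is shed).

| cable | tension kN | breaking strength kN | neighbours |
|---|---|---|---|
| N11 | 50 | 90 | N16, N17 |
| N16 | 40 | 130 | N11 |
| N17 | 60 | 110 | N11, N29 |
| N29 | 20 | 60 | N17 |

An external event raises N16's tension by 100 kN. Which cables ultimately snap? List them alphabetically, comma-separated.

Round 1 — N16 at 140 > 130. N16 snaps.
  N16 sheds 140 kN to N11: 140 each.
    N11: 50+140 = 190 > 90
Round 2 — N11 snaps.
  N11 sheds 190 kN to N17: 190 each.
    N17: 60+190 = 250 > 110
Round 3 — N17 snaps.
  N17 sheds 250 kN to N29: 250 each.
    N29: 20+250 = 270 > 60
Round 4 — N29 snaps.
  N29 sheds 270 kN: no online neighbours, lost.
No further breaks.

N11, N16, N17, N29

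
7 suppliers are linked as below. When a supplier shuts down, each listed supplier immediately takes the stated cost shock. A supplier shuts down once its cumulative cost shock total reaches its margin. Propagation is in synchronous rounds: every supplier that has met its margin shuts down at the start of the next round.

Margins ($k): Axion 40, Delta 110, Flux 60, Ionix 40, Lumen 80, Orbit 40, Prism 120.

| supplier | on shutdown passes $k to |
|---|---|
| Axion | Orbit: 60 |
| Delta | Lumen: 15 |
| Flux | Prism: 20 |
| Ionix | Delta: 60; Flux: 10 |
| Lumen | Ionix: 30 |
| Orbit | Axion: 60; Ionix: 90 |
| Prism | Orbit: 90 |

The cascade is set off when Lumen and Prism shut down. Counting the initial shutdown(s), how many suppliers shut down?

Round 1 — Lumen, Prism shut down (initial).
  Ionix: +30 → 30 < 40
  Orbit: +90 → 90 ≥ 40
Round 2 — Orbit shuts down.
  Axion: +60 → 60 ≥ 40
  Ionix: +90 → 120 ≥ 40
Round 3 — Axion, Ionix shut down.
  Delta: +60 → 60 < 110
  Flux: +10 → 10 < 60
No further shutdowns.

5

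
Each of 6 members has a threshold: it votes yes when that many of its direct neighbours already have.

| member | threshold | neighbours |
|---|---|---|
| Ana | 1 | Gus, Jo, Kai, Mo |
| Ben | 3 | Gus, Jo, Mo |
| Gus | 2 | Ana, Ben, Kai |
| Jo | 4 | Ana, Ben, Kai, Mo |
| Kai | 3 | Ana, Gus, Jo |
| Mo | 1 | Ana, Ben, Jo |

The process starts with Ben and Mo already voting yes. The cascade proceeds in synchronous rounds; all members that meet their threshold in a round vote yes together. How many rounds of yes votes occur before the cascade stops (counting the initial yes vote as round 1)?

Round 1 — Ben, Mo vote yes (initial).
Round 2 — checking thresholds:
  Ana: 1 of 4 neighbours ≥ 1, votes yes.
  Gus: 1 of 3 neighbours < 2, holds.
  Jo: 2 of 4 neighbours < 4, holds.
Round 3 — checking thresholds:
  Gus: 2 of 3 neighbours ≥ 2, votes yes.
  Jo: 3 of 4 neighbours < 4, holds.
  Kai: 1 of 3 neighbours < 3, holds.
Round 4 — no new yes votes; cascade stops.

3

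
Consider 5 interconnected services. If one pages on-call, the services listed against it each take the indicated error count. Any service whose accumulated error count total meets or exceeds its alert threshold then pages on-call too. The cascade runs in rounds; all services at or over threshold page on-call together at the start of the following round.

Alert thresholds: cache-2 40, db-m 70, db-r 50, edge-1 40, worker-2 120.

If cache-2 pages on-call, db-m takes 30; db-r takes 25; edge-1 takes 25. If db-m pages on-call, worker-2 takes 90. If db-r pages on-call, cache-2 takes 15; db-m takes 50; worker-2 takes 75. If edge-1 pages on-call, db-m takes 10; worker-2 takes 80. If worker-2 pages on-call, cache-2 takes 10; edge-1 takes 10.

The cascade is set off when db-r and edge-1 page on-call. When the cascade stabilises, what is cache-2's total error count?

25

Round 1 — db-r, edge-1 page on-call (initial).
  cache-2: +15 → 15 < 40
  db-m: +50+10 → 60 < 70
  worker-2: +75+80 → 155 ≥ 120
Round 2 — worker-2 pages on-call.
  cache-2: +10 → 25 < 40
No further pages.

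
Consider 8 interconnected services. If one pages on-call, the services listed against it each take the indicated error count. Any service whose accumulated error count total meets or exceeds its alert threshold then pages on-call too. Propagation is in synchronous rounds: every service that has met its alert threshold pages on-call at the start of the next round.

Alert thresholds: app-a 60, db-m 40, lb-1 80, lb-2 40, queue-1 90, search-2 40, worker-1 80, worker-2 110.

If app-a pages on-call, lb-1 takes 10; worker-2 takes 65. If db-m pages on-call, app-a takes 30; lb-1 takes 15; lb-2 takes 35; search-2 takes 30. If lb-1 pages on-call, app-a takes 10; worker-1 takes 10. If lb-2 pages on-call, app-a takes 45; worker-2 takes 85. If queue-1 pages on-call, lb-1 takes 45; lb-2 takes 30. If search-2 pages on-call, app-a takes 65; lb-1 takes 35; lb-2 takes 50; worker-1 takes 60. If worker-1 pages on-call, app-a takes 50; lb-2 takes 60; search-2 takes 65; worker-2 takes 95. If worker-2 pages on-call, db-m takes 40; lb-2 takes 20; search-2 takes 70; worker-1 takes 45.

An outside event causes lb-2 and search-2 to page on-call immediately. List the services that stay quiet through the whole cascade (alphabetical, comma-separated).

lb-1, queue-1

Round 1 — lb-2, search-2 page on-call (initial).
  app-a: +45+65 → 110 ≥ 60
  lb-1: +35 → 35 < 80
  worker-1: +60 → 60 < 80
  worker-2: +85 → 85 < 110
Round 2 — app-a pages on-call.
  lb-1: +10 → 45 < 80
  worker-2: +65 → 150 ≥ 110
Round 3 — worker-2 pages on-call.
  db-m: +40 → 40 ≥ 40
  worker-1: +45 → 105 ≥ 80
Round 4 — db-m, worker-1 page on-call.
  lb-1: +15 → 60 < 80
No further pages.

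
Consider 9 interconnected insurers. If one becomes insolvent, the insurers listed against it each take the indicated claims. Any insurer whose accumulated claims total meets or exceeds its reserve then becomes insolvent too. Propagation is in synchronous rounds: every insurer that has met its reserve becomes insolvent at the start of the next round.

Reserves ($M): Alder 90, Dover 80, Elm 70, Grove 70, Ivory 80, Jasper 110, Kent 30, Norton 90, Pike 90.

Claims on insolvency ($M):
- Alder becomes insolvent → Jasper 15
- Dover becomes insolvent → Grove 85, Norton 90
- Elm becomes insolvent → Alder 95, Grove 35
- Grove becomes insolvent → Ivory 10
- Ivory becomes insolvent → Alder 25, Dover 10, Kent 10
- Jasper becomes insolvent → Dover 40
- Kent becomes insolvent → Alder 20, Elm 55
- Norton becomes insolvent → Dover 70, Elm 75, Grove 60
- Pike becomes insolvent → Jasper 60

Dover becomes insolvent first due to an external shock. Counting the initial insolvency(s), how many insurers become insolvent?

Round 1 — Dover becomes insolvent (initial).
  Grove: +85 → 85 ≥ 70
  Norton: +90 → 90 ≥ 90
Round 2 — Grove, Norton become insolvent.
  Elm: +75 → 75 ≥ 70
  Ivory: +10 → 10 < 80
Round 3 — Elm becomes insolvent.
  Alder: +95 → 95 ≥ 90
Round 4 — Alder becomes insolvent.
  Jasper: +15 → 15 < 110
No further insolvencies.

5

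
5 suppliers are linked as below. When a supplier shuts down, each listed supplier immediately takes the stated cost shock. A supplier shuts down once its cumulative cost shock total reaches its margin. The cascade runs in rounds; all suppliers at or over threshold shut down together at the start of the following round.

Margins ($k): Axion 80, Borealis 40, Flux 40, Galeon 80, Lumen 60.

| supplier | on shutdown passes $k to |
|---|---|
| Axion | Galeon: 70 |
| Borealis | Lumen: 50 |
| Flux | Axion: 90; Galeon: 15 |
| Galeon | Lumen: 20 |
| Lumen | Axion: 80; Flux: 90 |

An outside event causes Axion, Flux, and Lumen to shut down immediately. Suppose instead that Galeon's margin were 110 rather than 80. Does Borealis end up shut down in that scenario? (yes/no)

no

With Galeon's margin at 110:
Round 1 — Axion, Flux, Lumen shut down (initial).
  Galeon: +70+15 → 85 < 110
No further shutdowns.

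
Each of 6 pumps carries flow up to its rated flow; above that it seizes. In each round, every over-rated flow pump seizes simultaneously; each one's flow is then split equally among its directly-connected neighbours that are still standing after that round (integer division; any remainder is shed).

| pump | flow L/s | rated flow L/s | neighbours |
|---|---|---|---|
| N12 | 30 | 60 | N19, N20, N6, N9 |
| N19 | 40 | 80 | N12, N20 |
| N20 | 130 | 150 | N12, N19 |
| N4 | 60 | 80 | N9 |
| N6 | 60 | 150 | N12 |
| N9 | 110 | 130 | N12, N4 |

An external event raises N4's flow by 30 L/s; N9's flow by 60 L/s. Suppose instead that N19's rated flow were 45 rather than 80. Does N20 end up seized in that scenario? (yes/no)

With N19's rated flow at 45:
Round 1 — N4 at 90 > 80; N9 at 170 > 130. N4, N9 seize.
  N4 sheds 90 L/s: no online neighbours, lost.
  N9 sheds 170 L/s to N12: 170 each.
    N12: 30+170 = 200 > 60
Round 2 — N12 seizes.
  N12 sheds 200 L/s to N19, N20, N6: 66 each (2 lost).
    N19: 40+66 = 106 > 45
    N20: 130+66 = 196 > 150
    N6: 60+66 = 126 ≤ 150
Round 3 — N19, N20 seize.
  N19 sheds 106 L/s: no online neighbours, lost.
  N20 sheds 196 L/s: no online neighbours, lost.
No further seizures.

yes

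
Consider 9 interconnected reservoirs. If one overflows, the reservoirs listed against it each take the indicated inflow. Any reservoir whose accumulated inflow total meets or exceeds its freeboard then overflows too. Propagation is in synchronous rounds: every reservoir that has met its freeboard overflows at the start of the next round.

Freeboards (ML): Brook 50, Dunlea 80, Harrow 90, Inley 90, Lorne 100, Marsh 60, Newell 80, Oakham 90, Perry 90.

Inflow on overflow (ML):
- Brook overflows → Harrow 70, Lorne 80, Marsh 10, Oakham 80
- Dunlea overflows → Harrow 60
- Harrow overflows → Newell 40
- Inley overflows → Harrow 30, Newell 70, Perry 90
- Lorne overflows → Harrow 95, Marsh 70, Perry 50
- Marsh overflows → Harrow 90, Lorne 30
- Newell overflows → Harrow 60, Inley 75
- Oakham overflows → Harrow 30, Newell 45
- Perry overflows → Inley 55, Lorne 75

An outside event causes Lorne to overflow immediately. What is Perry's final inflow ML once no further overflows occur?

Round 1 — Lorne overflows (initial).
  Harrow: +95 → 95 ≥ 90
  Marsh: +70 → 70 ≥ 60
  Perry: +50 → 50 < 90
Round 2 — Harrow, Marsh overflow.
  Newell: +40 → 40 < 80
No further overflows.

50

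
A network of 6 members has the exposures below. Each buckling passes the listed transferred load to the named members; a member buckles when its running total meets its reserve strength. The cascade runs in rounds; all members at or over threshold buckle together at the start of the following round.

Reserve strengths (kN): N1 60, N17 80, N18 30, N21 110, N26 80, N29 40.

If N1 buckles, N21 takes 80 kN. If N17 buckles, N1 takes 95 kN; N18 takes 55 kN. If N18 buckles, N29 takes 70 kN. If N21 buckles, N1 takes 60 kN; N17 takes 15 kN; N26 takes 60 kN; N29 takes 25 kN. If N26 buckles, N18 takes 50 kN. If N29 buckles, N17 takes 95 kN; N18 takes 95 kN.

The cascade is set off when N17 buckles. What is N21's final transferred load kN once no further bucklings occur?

Round 1 — N17 buckles (initial).
  N1: +95 → 95 ≥ 60
  N18: +55 → 55 ≥ 30
Round 2 — N1, N18 buckle.
  N21: +80 → 80 < 110
  N29: +70 → 70 ≥ 40
Round 3 — N29 buckles.
No further bucklings.

80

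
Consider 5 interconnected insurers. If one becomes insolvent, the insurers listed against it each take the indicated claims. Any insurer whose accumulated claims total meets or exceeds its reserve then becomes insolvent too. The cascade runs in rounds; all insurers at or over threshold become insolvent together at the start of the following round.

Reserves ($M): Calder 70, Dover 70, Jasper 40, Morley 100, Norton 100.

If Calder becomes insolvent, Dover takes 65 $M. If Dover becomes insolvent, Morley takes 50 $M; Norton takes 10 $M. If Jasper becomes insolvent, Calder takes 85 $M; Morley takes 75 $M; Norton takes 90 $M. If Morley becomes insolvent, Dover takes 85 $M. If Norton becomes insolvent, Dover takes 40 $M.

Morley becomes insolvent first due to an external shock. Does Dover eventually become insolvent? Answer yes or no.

yes

Round 1 — Morley becomes insolvent (initial).
  Dover: +85 → 85 ≥ 70
Round 2 — Dover becomes insolvent.
  Norton: +10 → 10 < 100
No further insolvencies.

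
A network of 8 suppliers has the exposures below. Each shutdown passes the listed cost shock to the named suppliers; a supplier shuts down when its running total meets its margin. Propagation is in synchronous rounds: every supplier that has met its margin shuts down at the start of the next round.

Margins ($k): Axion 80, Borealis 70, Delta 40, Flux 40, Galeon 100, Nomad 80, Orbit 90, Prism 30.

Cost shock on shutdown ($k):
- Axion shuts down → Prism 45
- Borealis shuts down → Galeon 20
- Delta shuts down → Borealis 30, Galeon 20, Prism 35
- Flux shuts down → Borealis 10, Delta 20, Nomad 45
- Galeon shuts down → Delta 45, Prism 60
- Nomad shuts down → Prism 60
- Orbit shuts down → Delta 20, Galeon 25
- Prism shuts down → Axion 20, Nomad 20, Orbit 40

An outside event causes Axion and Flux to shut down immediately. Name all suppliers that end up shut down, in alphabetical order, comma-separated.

Axion, Flux, Prism

Round 1 — Axion, Flux shut down (initial).
  Borealis: +10 → 10 < 70
  Delta: +20 → 20 < 40
  Nomad: +45 → 45 < 80
  Prism: +45 → 45 ≥ 30
Round 2 — Prism shuts down.
  Nomad: +20 → 65 < 80
  Orbit: +40 → 40 < 90
No further shutdowns.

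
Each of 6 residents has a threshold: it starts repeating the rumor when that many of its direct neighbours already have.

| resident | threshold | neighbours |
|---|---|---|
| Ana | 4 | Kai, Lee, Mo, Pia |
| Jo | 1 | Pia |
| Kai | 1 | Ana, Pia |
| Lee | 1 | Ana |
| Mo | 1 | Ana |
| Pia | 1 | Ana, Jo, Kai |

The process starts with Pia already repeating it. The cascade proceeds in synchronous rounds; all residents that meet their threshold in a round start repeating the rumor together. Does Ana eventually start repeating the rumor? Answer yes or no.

Round 1 — Pia starts repeating the rumor (initial).
Round 2 — checking thresholds:
  Ana: 1 of 4 neighbours < 4, below threshold.
  Jo: 1 of 1 neighbours ≥ 1, starts repeating the rumor.
  Kai: 1 of 2 neighbours ≥ 1, starts repeating the rumor.
Round 3 — no new spreads; cascade stops.

no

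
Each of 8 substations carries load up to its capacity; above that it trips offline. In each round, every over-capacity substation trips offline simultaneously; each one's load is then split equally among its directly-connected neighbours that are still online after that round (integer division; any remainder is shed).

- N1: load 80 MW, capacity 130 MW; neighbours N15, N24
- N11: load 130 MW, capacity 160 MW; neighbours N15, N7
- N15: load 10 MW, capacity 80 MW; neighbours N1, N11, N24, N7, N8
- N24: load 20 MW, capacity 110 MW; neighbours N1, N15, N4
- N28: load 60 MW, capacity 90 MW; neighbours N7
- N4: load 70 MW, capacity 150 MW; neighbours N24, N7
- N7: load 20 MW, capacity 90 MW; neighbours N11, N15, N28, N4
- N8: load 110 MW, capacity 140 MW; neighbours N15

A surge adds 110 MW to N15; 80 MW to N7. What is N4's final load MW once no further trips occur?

103

Round 1 — N15 at 120 > 80; N7 at 100 > 90. N15, N7 trip offline.
  N15 sheds 120 MW to N1, N11, N24, N8: 30 each.
    N1: 80+30 = 110 ≤ 130
    N11: 130+30 = 160 ≤ 160
    N24: 20+30 = 50 ≤ 110
    N8: 110+30 = 140 ≤ 140
  N7 sheds 100 MW to N11, N28, N4: 33 each (1 lost).
    N11: 160+33 = 193 > 160
    N28: 60+33 = 93 > 90
    N4: 70+33 = 103 ≤ 150
Round 2 — N11, N28 trip offline.
  N11 sheds 193 MW: no online neighbours, lost.
  N28 sheds 93 MW: no online neighbours, lost.
No further trips.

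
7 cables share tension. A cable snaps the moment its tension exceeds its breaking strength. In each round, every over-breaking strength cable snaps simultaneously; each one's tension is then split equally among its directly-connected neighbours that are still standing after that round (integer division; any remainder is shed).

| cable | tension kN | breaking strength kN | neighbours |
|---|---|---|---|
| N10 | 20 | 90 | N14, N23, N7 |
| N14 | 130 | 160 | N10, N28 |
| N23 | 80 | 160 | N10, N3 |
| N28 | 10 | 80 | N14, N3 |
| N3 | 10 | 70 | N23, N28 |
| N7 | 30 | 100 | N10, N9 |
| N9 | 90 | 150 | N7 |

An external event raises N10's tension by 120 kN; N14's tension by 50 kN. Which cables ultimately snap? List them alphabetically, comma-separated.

Round 1 — N10 at 140 > 90; N14 at 180 > 160. N10, N14 snap.
  N10 sheds 140 kN to N23, N7: 70 each.
    N23: 80+70 = 150 ≤ 160
    N7: 30+70 = 100 ≤ 100
  N14 sheds 180 kN to N28: 180 each.
    N28: 10+180 = 190 > 80
Round 2 — N28 snaps.
  N28 sheds 190 kN to N3: 190 each.
    N3: 10+190 = 200 > 70
Round 3 — N3 snaps.
  N3 sheds 200 kN to N23: 200 each.
    N23: 150+200 = 350 > 160
Round 4 — N23 snaps.
  N23 sheds 350 kN: no online neighbours, lost.
No further breaks.

N10, N14, N23, N28, N3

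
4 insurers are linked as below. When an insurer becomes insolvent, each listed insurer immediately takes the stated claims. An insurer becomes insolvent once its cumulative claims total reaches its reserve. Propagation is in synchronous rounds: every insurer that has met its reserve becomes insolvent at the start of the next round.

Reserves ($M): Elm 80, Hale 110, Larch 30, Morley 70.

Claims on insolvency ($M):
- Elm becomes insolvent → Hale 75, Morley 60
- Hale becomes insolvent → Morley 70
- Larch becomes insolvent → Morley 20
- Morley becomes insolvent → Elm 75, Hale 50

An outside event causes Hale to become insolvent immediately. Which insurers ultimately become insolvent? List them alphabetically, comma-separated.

Hale, Morley

Round 1 — Hale becomes insolvent (initial).
  Morley: +70 → 70 ≥ 70
Round 2 — Morley becomes insolvent.
  Elm: +75 → 75 < 80
No further insolvencies.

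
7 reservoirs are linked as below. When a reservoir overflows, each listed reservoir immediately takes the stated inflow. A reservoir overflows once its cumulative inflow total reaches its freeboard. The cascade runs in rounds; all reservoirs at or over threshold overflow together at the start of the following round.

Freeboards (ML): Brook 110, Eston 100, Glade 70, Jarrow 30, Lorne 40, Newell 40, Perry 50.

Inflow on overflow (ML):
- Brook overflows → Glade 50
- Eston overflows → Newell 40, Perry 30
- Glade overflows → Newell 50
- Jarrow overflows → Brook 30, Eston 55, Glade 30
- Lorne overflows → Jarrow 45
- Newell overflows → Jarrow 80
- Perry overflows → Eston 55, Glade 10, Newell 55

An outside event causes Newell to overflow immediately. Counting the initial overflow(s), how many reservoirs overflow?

2

Round 1 — Newell overflows (initial).
  Jarrow: +80 → 80 ≥ 30
Round 2 — Jarrow overflows.
  Brook: +30 → 30 < 110
  Eston: +55 → 55 < 100
  Glade: +30 → 30 < 70
No further overflows.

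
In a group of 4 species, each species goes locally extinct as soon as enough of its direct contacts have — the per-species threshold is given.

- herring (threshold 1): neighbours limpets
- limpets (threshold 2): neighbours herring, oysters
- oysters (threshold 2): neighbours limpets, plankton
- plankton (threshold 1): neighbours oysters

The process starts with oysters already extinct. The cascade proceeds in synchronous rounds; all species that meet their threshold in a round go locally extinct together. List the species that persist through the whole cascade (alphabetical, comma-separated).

herring, limpets

Round 1 — oysters goes locally extinct (initial).
Round 2 — checking thresholds:
  limpets: 1 of 2 neighbours < 2, holds.
  plankton: 1 of 1 neighbours ≥ 1, goes locally extinct.
Round 3 — no new extinctions; cascade stops.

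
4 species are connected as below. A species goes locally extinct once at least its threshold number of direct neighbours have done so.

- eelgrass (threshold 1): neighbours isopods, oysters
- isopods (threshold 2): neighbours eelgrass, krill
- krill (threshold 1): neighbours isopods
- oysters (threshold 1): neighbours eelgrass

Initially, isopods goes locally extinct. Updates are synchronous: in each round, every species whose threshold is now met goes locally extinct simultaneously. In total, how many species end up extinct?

Round 1 — isopods goes locally extinct (initial).
Round 2 — checking thresholds:
  eelgrass: 1 of 2 neighbours ≥ 1, goes locally extinct.
  krill: 1 of 1 neighbours ≥ 1, goes locally extinct.
Round 3 — checking thresholds:
  oysters: 1 of 1 neighbours ≥ 1, goes locally extinct.
Round 4 — no new extinctions; cascade stops.

4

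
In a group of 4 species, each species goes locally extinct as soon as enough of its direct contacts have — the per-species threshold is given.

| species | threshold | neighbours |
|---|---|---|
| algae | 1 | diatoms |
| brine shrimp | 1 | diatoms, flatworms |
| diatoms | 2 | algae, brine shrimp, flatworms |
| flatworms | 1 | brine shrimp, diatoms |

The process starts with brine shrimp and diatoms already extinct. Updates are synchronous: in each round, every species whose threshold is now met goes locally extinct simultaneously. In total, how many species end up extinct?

Round 1 — brine shrimp, diatoms go locally extinct (initial).
Round 2 — checking thresholds:
  algae: 1 of 1 neighbours ≥ 1, goes locally extinct.
  flatworms: 2 of 2 neighbours ≥ 1, goes locally extinct.
Round 3 — no new extinctions; cascade stops.

4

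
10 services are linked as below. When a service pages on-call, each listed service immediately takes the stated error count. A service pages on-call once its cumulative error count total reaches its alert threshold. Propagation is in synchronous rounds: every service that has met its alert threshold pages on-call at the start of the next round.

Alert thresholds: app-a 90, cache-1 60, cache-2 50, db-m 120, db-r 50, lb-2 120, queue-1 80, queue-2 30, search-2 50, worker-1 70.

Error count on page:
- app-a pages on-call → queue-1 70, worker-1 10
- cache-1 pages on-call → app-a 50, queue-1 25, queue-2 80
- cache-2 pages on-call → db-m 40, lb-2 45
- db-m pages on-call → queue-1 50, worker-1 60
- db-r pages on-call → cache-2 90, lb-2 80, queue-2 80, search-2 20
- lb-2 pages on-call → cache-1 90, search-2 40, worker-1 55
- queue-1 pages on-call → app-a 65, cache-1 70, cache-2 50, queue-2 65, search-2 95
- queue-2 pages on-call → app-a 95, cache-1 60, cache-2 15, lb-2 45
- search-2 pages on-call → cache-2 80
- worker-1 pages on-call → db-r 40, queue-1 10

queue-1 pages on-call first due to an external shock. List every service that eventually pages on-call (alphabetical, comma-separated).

Round 1 — queue-1 pages on-call (initial).
  app-a: +65 → 65 < 90
  cache-1: +70 → 70 ≥ 60
  cache-2: +50 → 50 ≥ 50
  queue-2: +65 → 65 ≥ 30
  search-2: +95 → 95 ≥ 50
Round 2 — cache-1, cache-2, queue-2, search-2 page on-call.
  app-a: +50+95 → 210 ≥ 90
  db-m: +40 → 40 < 120
  lb-2: +45+45 → 90 < 120
Round 3 — app-a pages on-call.
  worker-1: +10 → 10 < 70
No further pages.

app-a, cache-1, cache-2, queue-1, queue-2, search-2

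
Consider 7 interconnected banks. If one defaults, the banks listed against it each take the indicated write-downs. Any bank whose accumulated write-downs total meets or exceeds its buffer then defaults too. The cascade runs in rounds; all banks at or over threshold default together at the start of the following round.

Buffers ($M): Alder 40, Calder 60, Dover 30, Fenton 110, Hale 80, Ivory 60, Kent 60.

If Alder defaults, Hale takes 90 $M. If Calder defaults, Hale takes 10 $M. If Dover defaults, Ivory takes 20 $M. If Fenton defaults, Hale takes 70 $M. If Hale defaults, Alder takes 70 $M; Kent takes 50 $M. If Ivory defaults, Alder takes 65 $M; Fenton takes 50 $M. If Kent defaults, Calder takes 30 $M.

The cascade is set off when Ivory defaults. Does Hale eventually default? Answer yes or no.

yes

Round 1 — Ivory defaults (initial).
  Alder: +65 → 65 ≥ 40
  Fenton: +50 → 50 < 110
Round 2 — Alder defaults.
  Hale: +90 → 90 ≥ 80
Round 3 — Hale defaults.
  Kent: +50 → 50 < 60
No further defaults.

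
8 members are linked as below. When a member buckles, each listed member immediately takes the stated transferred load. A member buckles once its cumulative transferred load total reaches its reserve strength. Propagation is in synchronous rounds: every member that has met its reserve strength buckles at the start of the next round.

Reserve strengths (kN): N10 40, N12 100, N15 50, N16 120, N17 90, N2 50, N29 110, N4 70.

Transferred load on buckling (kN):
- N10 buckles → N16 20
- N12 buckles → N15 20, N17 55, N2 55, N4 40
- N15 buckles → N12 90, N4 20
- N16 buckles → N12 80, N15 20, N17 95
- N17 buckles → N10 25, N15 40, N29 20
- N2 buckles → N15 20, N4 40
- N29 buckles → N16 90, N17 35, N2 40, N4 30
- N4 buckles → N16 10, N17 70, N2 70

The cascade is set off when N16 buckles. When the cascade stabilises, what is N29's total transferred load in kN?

Round 1 — N16 buckles (initial).
  N12: +80 → 80 < 100
  N15: +20 → 20 < 50
  N17: +95 → 95 ≥ 90
Round 2 — N17 buckles.
  N10: +25 → 25 < 40
  N15: +40 → 60 ≥ 50
  N29: +20 → 20 < 110
Round 3 — N15 buckles.
  N12: +90 → 170 ≥ 100
  N4: +20 → 20 < 70
Round 4 — N12 buckles.
  N2: +55 → 55 ≥ 50
  N4: +40 → 60 < 70
Round 5 — N2 buckles.
  N4: +40 → 100 ≥ 70
Round 6 — N4 buckles.
No further bucklings.

20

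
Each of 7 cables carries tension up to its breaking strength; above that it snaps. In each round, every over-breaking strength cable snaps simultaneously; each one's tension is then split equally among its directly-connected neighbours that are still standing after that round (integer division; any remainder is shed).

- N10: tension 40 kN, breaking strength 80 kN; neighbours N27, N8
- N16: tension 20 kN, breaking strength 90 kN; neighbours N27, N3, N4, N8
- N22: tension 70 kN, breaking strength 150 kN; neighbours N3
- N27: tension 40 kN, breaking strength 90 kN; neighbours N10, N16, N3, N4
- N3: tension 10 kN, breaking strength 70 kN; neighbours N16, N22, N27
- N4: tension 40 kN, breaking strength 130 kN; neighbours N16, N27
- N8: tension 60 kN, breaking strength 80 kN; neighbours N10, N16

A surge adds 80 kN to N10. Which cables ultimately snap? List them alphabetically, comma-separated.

Round 1 — N10 at 120 > 80. N10 snaps.
  N10 sheds 120 kN to N27, N8: 60 each.
    N27: 40+60 = 100 > 90
    N8: 60+60 = 120 > 80
Round 2 — N27, N8 snap.
  N27 sheds 100 kN to N16, N3, N4: 33 each (1 lost).
    N16: 20+33 = 53 ≤ 90
    N3: 10+33 = 43 ≤ 70
    N4: 40+33 = 73 ≤ 130
  N8 sheds 120 kN to N16: 120 each.
    N16: 53+120 = 173 > 90
Round 3 — N16 snaps.
  N16 sheds 173 kN to N3, N4: 86 each (1 lost).
    N3: 43+86 = 129 > 70
    N4: 73+86 = 159 > 130
Round 4 — N3, N4 snap.
  N3 sheds 129 kN to N22: 129 each.
    N22: 70+129 = 199 > 150
  N4 sheds 159 kN: no online neighbours, lost.
Round 5 — N22 snaps.
  N22 sheds 199 kN: no online neighbours, lost.
No further breaks.

N10, N16, N22, N27, N3, N4, N8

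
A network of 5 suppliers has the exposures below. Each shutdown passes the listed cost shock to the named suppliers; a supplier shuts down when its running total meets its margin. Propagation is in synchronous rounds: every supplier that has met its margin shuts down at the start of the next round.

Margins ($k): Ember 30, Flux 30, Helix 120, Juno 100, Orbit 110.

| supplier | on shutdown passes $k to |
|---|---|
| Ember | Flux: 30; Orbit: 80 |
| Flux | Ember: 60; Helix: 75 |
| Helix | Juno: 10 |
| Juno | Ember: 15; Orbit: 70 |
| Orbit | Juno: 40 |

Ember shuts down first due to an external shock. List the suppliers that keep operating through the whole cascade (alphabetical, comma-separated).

Round 1 — Ember shuts down (initial).
  Flux: +30 → 30 ≥ 30
  Orbit: +80 → 80 < 110
Round 2 — Flux shuts down.
  Helix: +75 → 75 < 120
No further shutdowns.

Helix, Juno, Orbit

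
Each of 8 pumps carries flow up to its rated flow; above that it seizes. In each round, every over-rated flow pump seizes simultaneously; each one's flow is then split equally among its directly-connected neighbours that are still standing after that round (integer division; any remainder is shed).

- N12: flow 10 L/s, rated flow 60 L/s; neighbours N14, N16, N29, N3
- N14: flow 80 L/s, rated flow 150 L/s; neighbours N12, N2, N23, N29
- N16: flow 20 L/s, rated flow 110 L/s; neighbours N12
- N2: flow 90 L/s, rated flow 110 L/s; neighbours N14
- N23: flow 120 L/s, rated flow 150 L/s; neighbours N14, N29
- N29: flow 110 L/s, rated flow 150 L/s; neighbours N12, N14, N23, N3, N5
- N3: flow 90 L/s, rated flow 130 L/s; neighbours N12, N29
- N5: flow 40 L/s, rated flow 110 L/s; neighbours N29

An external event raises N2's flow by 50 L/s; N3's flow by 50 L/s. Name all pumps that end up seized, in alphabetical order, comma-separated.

N12, N14, N2, N23, N29, N3, N5

Round 1 — N2 at 140 > 110; N3 at 140 > 130. N2, N3 seize.
  N2 sheds 140 L/s to N14: 140 each.
    N14: 80+140 = 220 > 150
  N3 sheds 140 L/s to N12, N29: 70 each.
    N12: 10+70 = 80 > 60
    N29: 110+70 = 180 > 150
Round 2 — N12, N14, N29 seize.
  N12 sheds 80 L/s to N16: 80 each.
    N16: 20+80 = 100 ≤ 110
  N14 sheds 220 L/s to N23: 220 each.
    N23: 120+220 = 340 > 150
  N29 sheds 180 L/s to N23, N5: 90 each.
    N23: 340+90 = 430 > 150
    N5: 40+90 = 130 > 110
Round 3 — N23, N5 seize.
  N23 sheds 430 L/s: no online neighbours, lost.
  N5 sheds 130 L/s: no online neighbours, lost.
No further seizures.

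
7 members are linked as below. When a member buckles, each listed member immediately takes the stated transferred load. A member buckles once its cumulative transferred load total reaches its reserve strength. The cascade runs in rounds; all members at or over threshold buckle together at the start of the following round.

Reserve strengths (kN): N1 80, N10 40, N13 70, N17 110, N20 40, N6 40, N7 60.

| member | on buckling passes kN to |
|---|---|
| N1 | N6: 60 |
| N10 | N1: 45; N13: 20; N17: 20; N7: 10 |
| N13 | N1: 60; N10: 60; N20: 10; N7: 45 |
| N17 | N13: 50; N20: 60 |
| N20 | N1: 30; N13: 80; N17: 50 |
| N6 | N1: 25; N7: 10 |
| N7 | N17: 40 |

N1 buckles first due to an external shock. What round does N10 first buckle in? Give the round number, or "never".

never

Round 1 — N1 buckles (initial).
  N6: +60 → 60 ≥ 40
Round 2 — N6 buckles.
  N7: +10 → 10 < 60
No further bucklings.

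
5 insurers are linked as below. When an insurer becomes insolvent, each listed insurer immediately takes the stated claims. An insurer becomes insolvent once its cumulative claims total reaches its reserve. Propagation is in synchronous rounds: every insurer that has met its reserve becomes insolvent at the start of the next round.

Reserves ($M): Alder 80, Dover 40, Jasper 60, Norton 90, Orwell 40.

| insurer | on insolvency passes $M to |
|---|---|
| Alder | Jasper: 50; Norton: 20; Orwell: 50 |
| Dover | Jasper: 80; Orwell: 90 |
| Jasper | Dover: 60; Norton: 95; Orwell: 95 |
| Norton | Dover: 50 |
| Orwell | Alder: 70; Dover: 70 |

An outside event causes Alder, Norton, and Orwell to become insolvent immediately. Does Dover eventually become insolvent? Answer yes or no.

Round 1 — Alder, Norton, Orwell become insolvent (initial).
  Dover: +50+70 → 120 ≥ 40
  Jasper: +50 → 50 < 60
Round 2 — Dover becomes insolvent.
  Jasper: +80 → 130 ≥ 60
Round 3 — Jasper becomes insolvent.
No further insolvencies.

yes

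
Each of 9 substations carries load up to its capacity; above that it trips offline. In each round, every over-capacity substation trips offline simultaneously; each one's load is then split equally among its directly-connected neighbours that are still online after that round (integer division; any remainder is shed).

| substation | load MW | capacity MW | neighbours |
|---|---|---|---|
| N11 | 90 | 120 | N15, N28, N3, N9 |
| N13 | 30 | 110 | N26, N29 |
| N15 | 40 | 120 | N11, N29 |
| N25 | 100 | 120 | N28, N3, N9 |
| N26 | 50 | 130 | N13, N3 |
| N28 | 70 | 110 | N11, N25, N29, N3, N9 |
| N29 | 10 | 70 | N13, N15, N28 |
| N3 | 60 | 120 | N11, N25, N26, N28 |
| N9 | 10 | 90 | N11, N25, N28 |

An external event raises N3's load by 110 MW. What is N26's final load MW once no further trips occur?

Round 1 — N3 at 170 > 120. N3 trips offline.
  N3 sheds 170 MW to N11, N25, N26, N28: 42 each (2 lost).
    N11: 90+42 = 132 > 120
    N25: 100+42 = 142 > 120
    N26: 50+42 = 92 ≤ 130
    N28: 70+42 = 112 > 110
Round 2 — N11, N25, N28 trip offline.
  N11 sheds 132 MW to N15, N9: 66 each.
    N15: 40+66 = 106 ≤ 120
    N9: 10+66 = 76 ≤ 90
  N25 sheds 142 MW to N9: 142 each.
    N9: 76+142 = 218 > 90
  N28 sheds 112 MW to N29, N9: 56 each.
    N29: 10+56 = 66 ≤ 70
    N9: 218+56 = 274 > 90
Round 3 — N9 trips offline.
  N9 sheds 274 MW: no online neighbours, lost.
No further trips.

92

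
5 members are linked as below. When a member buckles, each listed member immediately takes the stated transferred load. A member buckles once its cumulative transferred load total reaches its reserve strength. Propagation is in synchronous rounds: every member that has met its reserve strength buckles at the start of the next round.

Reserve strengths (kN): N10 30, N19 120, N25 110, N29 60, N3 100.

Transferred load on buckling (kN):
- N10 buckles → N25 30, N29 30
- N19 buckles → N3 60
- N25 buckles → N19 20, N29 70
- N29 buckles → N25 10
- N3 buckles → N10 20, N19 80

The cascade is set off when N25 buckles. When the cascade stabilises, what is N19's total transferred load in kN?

Round 1 — N25 buckles (initial).
  N19: +20 → 20 < 120
  N29: +70 → 70 ≥ 60
Round 2 — N29 buckles.
No further bucklings.

20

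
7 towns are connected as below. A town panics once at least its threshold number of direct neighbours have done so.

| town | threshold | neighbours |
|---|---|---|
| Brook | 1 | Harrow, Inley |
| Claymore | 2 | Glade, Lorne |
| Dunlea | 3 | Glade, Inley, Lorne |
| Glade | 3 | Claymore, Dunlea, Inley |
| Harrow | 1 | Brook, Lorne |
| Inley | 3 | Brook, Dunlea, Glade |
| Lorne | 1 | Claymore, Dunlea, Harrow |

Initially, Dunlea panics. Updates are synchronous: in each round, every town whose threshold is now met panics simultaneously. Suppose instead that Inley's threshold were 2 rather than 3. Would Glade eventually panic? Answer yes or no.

no

With Inley's threshold at 2:
Round 1 — Dunlea panics (initial).
Round 2 — checking thresholds:
  Glade: 1 of 3 neighbours < 3, below threshold.
  Inley: 1 of 3 neighbours < 2, below threshold.
  Lorne: 1 of 3 neighbours ≥ 1, panics.
Round 3 — checking thresholds:
  Claymore: 1 of 2 neighbours < 2, below threshold.
  Glade: 1 of 3 neighbours < 3, below threshold.
  Harrow: 1 of 2 neighbours ≥ 1, panics.
  Inley: 1 of 3 neighbours < 2, below threshold.
Round 4 — checking thresholds:
  Brook: 1 of 2 neighbours ≥ 1, panics.
  Claymore: 1 of 2 neighbours < 2, below threshold.
  Glade: 1 of 3 neighbours < 3, below threshold.
  Inley: 1 of 3 neighbours < 2, below threshold.
Round 5 — checking thresholds:
  Claymore: 1 of 2 neighbours < 2, below threshold.
  Glade: 1 of 3 neighbours < 3, below threshold.
  Inley: 2 of 3 neighbours ≥ 2, panics.
Round 6 — no new panics; cascade stops.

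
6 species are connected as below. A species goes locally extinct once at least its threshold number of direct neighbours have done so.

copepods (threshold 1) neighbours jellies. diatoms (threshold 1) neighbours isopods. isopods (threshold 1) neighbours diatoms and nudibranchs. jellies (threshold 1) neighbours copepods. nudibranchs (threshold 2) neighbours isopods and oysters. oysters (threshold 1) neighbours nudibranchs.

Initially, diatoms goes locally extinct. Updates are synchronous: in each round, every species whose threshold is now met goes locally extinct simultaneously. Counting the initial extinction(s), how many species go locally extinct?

Round 1 — diatoms goes locally extinct (initial).
Round 2 — checking thresholds:
  isopods: 1 of 2 neighbours ≥ 1, goes locally extinct.
Round 3 — no new extinctions; cascade stops.

2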